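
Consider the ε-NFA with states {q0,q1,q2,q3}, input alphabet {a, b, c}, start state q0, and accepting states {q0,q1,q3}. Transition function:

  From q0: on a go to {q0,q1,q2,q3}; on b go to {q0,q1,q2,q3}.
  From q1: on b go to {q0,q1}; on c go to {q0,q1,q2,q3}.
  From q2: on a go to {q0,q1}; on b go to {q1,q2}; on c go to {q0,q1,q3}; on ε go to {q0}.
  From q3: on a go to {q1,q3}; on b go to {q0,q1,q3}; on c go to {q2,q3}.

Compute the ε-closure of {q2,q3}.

Begin with {q2,q3}.
q2 →ε {q0}; add q0.
ε-closure = {q0,q2,q3}.

{q0,q2,q3}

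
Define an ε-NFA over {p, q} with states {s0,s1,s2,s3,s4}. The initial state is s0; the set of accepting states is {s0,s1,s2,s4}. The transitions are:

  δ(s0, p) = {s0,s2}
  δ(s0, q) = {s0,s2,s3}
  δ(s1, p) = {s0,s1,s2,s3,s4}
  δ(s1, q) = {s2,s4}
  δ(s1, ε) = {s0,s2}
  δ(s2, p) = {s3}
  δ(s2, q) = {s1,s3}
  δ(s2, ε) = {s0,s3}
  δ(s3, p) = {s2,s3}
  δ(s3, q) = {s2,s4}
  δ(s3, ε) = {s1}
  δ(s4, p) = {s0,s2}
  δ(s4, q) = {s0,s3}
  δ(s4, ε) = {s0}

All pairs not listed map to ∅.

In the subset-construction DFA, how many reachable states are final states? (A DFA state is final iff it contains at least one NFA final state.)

Start state of the DFA: {s0} (ε-closure of the NFA start).
{s0} --p--> {s0,s1,s2,s3}  [new]
{s0} --q--> {s0,s1,s2,s3}  [seen]
{s0,s1,s2,s3} --p--> {s0,s1,s2,s3,s4}  [new]
{s0,s1,s2,s3} --q--> {s0,s1,s2,s3,s4}  [seen]
{s0,s1,s2,s3,s4} --p--> {s0,s1,s2,s3,s4}  [seen]
{s0,s1,s2,s3,s4} --q--> {s0,s1,s2,s3,s4}  [seen]
Reachable DFA states: {s0}, {s0,s1,s2,s3}, {s0,s1,s2,s3,s4}.
Accepting DFA states (contain an NFA accepting state): {s0}, {s0,s1,s2,s3}, {s0,s1,s2,s3,s4}.

3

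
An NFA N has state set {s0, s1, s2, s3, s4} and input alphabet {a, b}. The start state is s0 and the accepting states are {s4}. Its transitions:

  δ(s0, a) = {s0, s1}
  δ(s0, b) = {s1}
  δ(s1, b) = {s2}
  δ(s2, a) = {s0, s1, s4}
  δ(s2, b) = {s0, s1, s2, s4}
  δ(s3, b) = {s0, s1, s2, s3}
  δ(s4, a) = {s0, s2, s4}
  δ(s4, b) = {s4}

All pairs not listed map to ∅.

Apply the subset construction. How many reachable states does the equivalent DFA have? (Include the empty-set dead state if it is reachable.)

Start state of the DFA: {s0}.
{s0} --a--> {s0, s1}  [new]
{s0} --b--> {s1}  [new]
{s0, s1} --a--> {s0, s1}  [seen]
{s0, s1} --b--> {s1, s2}  [new]
{s1} --a--> ∅  [new]
{s1} --b--> {s2}  [new]
{s1, s2} --a--> {s0, s1, s4}  [new]
{s1, s2} --b--> {s0, s1, s2, s4}  [new]
∅ --a--> ∅  [seen]
∅ --b--> ∅  [seen]
{s2} --a--> {s0, s1, s4}  [seen]
{s2} --b--> {s0, s1, s2, s4}  [seen]
{s0, s1, s4} --a--> {s0, s1, s2, s4}  [seen]
{s0, s1, s4} --b--> {s1, s2, s4}  [new]
{s0, s1, s2, s4} --a--> {s0, s1, s2, s4}  [seen]
{s0, s1, s2, s4} --b--> {s0, s1, s2, s4}  [seen]
{s1, s2, s4} --a--> {s0, s1, s2, s4}  [seen]
{s1, s2, s4} --b--> {s0, s1, s2, s4}  [seen]
Reachable DFA states: {s0}, {s0, s1}, {s1}, {s1, s2}, ∅, {s2}, {s0, s1, s4}, {s0, s1, s2, s4}, {s1, s2, s4}.

9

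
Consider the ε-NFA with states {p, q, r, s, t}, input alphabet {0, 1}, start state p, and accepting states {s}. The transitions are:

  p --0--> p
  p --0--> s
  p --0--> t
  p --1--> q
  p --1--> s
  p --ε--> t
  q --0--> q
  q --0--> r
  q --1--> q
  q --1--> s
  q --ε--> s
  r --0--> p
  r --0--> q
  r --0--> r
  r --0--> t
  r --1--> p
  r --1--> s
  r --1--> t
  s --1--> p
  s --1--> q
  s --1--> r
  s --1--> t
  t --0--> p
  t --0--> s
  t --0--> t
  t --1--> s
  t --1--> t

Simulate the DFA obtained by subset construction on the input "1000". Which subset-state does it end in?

Start: {p, t}.
δ(p,1) = {q, s}; δ(t,1) = {s, t}.
Union: {q, s, t}.
After 1: {q, s, t}.
δ(q,0) = {q, r}; δ(s,0) = ∅; δ(t,0) = {p, s, t}.
Union: {p, q, r, s, t}.
After 0: {p, q, r, s, t}.
δ(p,0) = {p, s, t}; δ(q,0) = {q, r}; δ(r,0) = {p, q, r, t}; δ(s,0) = ∅; δ(t,0) = {p, s, t}.
Union: {p, q, r, s, t}.
After 0: {p, q, r, s, t}.
δ(p,0) = {p, s, t}; δ(q,0) = {q, r}; δ(r,0) = {p, q, r, t}; δ(s,0) = ∅; δ(t,0) = {p, s, t}.
Union: {p, q, r, s, t}.
After 0: {p, q, r, s, t}.

{p, q, r, s, t}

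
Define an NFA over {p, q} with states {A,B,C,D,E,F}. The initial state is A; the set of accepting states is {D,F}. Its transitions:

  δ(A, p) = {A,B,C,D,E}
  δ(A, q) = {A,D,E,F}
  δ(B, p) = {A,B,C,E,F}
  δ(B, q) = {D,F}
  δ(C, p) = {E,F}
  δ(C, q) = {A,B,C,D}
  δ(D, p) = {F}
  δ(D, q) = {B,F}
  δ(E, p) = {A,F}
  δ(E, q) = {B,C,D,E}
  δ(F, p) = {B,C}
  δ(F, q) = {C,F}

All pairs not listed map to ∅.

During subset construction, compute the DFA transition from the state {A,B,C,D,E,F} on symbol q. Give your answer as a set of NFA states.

δ(A,q) = {A,D,E,F}; δ(B,q) = {D,F}; δ(C,q) = {A,B,C,D}; δ(D,q) = {B,F}; δ(E,q) = {B,C,D,E}; δ(F,q) = {C,F}.
Union: {A,B,C,D,E,F}.

{A,B,C,D,E,F}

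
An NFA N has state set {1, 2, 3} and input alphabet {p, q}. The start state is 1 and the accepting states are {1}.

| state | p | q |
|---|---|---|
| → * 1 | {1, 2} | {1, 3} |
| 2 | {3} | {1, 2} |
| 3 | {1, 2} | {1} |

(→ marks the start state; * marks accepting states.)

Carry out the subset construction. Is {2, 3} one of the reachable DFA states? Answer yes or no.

Start state of the DFA: {1}.
{1} --p--> {1, 2}  [new]
{1} --q--> {1, 3}  [new]
{1, 2} --p--> {1, 2, 3}  [new]
{1, 2} --q--> {1, 2, 3}  [seen]
{1, 3} --p--> {1, 2}  [seen]
{1, 3} --q--> {1, 3}  [seen]
{1, 2, 3} --p--> {1, 2, 3}  [seen]
{1, 2, 3} --q--> {1, 2, 3}  [seen]
Reachable DFA states: {1}, {1, 2}, {1, 3}, {1, 2, 3}.
{2, 3} is not among them.

no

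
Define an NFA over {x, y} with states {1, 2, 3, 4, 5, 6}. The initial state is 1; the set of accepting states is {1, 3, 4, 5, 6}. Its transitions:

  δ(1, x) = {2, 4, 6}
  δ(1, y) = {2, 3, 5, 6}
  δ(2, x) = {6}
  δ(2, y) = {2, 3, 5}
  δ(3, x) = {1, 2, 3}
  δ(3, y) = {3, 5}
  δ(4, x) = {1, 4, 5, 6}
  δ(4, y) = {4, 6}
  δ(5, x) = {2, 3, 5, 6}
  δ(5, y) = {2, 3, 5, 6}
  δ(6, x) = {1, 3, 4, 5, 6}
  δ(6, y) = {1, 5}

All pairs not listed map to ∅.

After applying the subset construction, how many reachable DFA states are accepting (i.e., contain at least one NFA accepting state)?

6

Start state of the DFA: {1}.
{1} --x--> {2, 4, 6}  [new]
{1} --y--> {2, 3, 5, 6}  [new]
{2, 4, 6} --x--> {1, 3, 4, 5, 6}  [new]
{2, 4, 6} --y--> {1, 2, 3, 4, 5, 6}  [new]
{2, 3, 5, 6} --x--> {1, 2, 3, 4, 5, 6}  [seen]
{2, 3, 5, 6} --y--> {1, 2, 3, 5, 6}  [new]
{1, 3, 4, 5, 6} --x--> {1, 2, 3, 4, 5, 6}  [seen]
{1, 3, 4, 5, 6} --y--> {1, 2, 3, 4, 5, 6}  [seen]
{1, 2, 3, 4, 5, 6} --x--> {1, 2, 3, 4, 5, 6}  [seen]
{1, 2, 3, 4, 5, 6} --y--> {1, 2, 3, 4, 5, 6}  [seen]
{1, 2, 3, 5, 6} --x--> {1, 2, 3, 4, 5, 6}  [seen]
{1, 2, 3, 5, 6} --y--> {1, 2, 3, 5, 6}  [seen]
Reachable DFA states: {1}, {2, 4, 6}, {2, 3, 5, 6}, {1, 3, 4, 5, 6}, {1, 2, 3, 4, 5, 6}, {1, 2, 3, 5, 6}.
Accepting DFA states (contain an NFA accepting state): {1}, {2, 4, 6}, {2, 3, 5, 6}, {1, 3, 4, 5, 6}, {1, 2, 3, 4, 5, 6}, {1, 2, 3, 5, 6}.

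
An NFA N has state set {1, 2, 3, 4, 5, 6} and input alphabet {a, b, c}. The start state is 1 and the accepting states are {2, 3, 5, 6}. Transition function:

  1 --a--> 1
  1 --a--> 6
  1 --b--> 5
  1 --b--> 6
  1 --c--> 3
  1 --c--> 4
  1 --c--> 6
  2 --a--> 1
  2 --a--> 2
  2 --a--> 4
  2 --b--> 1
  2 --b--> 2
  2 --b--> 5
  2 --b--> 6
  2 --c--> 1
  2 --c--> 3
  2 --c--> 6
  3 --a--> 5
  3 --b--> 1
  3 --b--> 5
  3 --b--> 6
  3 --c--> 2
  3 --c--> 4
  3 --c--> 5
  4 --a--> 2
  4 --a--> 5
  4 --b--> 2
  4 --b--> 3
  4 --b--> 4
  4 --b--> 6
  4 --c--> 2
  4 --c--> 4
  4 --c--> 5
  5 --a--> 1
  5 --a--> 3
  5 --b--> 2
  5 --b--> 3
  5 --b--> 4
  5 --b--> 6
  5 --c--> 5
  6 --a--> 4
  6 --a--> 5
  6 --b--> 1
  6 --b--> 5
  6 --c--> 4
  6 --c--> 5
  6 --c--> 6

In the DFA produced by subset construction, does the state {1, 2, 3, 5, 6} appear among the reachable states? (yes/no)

Start state of the DFA: {1}.
{1} --a--> {1, 6}  [new]
{1} --b--> {5, 6}  [new]
{1} --c--> {3, 4, 6}  [new]
{1, 6} --a--> {1, 4, 5, 6}  [new]
{1, 6} --b--> {1, 5, 6}  [new]
{1, 6} --c--> {3, 4, 5, 6}  [new]
{5, 6} --a--> {1, 3, 4, 5}  [new]
{5, 6} --b--> {1, 2, 3, 4, 5, 6}  [new]
{5, 6} --c--> {4, 5, 6}  [new]
{3, 4, 6} --a--> {2, 4, 5}  [new]
{3, 4, 6} --b--> {1, 2, 3, 4, 5, 6}  [seen]
{3, 4, 6} --c--> {2, 4, 5, 6}  [new]
{1, 4, 5, 6} --a--> {1, 2, 3, 4, 5, 6}  [seen]
{1, 4, 5, 6} --b--> {1, 2, 3, 4, 5, 6}  [seen]
{1, 4, 5, 6} --c--> {2, 3, 4, 5, 6}  [new]
{1, 5, 6} --a--> {1, 3, 4, 5, 6}  [new]
{1, 5, 6} --b--> {1, 2, 3, 4, 5, 6}  [seen]
{1, 5, 6} --c--> {3, 4, 5, 6}  [seen]
{3, 4, 5, 6} --a--> {1, 2, 3, 4, 5}  [new]
{3, 4, 5, 6} --b--> {1, 2, 3, 4, 5, 6}  [seen]
{3, 4, 5, 6} --c--> {2, 4, 5, 6}  [seen]
{1, 3, 4, 5} --a--> {1, 2, 3, 5, 6}  [new]
{1, 3, 4, 5} --b--> {1, 2, 3, 4, 5, 6}  [seen]
{1, 3, 4, 5} --c--> {2, 3, 4, 5, 6}  [seen]
{1, 2, 3, 4, 5, 6} --a--> {1, 2, 3, 4, 5, 6}  [seen]
{1, 2, 3, 4, 5, 6} --b--> {1, 2, 3, 4, 5, 6}  [seen]
{1, 2, 3, 4, 5, 6} --c--> {1, 2, 3, 4, 5, 6}  [seen]
{4, 5, 6} --a--> {1, 2, 3, 4, 5}  [seen]
{4, 5, 6} --b--> {1, 2, 3, 4, 5, 6}  [seen]
{4, 5, 6} --c--> {2, 4, 5, 6}  [seen]
{2, 4, 5} --a--> {1, 2, 3, 4, 5}  [seen]
{2, 4, 5} --b--> {1, 2, 3, 4, 5, 6}  [seen]
{2, 4, 5} --c--> {1, 2, 3, 4, 5, 6}  [seen]
{2, 4, 5, 6} --a--> {1, 2, 3, 4, 5}  [seen]
{2, 4, 5, 6} --b--> {1, 2, 3, 4, 5, 6}  [seen]
{2, 4, 5, 6} --c--> {1, 2, 3, 4, 5, 6}  [seen]
{2, 3, 4, 5, 6} --a--> {1, 2, 3, 4, 5}  [seen]
{2, 3, 4, 5, 6} --b--> {1, 2, 3, 4, 5, 6}  [seen]
{2, 3, 4, 5, 6} --c--> {1, 2, 3, 4, 5, 6}  [seen]
{1, 3, 4, 5, 6} --a--> {1, 2, 3, 4, 5, 6}  [seen]
{1, 3, 4, 5, 6} --b--> {1, 2, 3, 4, 5, 6}  [seen]
{1, 3, 4, 5, 6} --c--> {2, 3, 4, 5, 6}  [seen]
{1, 2, 3, 4, 5} --a--> {1, 2, 3, 4, 5, 6}  [seen]
{1, 2, 3, 4, 5} --b--> {1, 2, 3, 4, 5, 6}  [seen]
{1, 2, 3, 4, 5} --c--> {1, 2, 3, 4, 5, 6}  [seen]
{1, 2, 3, 5, 6} --a--> {1, 2, 3, 4, 5, 6}  [seen]
{1, 2, 3, 5, 6} --b--> {1, 2, 3, 4, 5, 6}  [seen]
{1, 2, 3, 5, 6} --c--> {1, 2, 3, 4, 5, 6}  [seen]
Reachable DFA states: {1}, {1, 6}, {5, 6}, {3, 4, 6}, {1, 4, 5, 6}, {1, 5, 6}, {3, 4, 5, 6}, {1, 3, 4, 5}, {1, 2, 3, 4, 5, 6}, {4, 5, 6}, {2, 4, 5}, {2, 4, 5, 6}, {2, 3, 4, 5, 6}, {1, 3, 4, 5, 6}, {1, 2, 3, 4, 5}, {1, 2, 3, 5, 6}.
{1, 2, 3, 5, 6} is among them.

yes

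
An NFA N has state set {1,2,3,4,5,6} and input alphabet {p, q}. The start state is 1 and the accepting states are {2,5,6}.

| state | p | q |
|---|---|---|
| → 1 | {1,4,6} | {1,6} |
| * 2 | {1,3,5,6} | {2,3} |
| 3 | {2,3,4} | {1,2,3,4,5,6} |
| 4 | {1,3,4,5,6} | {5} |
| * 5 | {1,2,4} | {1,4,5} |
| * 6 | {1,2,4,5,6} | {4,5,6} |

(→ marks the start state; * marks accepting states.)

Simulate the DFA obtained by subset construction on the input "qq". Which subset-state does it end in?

Start: {1}.
δ(1,q) = {1,6}.
Union: {1,6}.
After q: {1,6}.
δ(1,q) = {1,6}; δ(6,q) = {4,5,6}.
Union: {1,4,5,6}.
After q: {1,4,5,6}.

{1,4,5,6}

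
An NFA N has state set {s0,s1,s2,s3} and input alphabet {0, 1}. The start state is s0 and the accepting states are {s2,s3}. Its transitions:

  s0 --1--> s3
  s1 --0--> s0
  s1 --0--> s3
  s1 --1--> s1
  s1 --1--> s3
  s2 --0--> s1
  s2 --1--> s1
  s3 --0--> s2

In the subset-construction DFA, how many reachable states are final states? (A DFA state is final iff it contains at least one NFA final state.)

7

Start state of the DFA: {s0}.
{s0} --0--> ∅  [new]
{s0} --1--> {s3}  [new]
∅ --0--> ∅  [seen]
∅ --1--> ∅  [seen]
{s3} --0--> {s2}  [new]
{s3} --1--> ∅  [seen]
{s2} --0--> {s1}  [new]
{s2} --1--> {s1}  [seen]
{s1} --0--> {s0,s3}  [new]
{s1} --1--> {s1,s3}  [new]
{s0,s3} --0--> {s2}  [seen]
{s0,s3} --1--> {s3}  [seen]
{s1,s3} --0--> {s0,s2,s3}  [new]
{s1,s3} --1--> {s1,s3}  [seen]
{s0,s2,s3} --0--> {s1,s2}  [new]
{s0,s2,s3} --1--> {s1,s3}  [seen]
{s1,s2} --0--> {s0,s1,s3}  [new]
{s1,s2} --1--> {s1,s3}  [seen]
{s0,s1,s3} --0--> {s0,s2,s3}  [seen]
{s0,s1,s3} --1--> {s1,s3}  [seen]
Reachable DFA states: {s0}, ∅, {s3}, {s2}, {s1}, {s0,s3}, {s1,s3}, {s0,s2,s3}, {s1,s2}, {s0,s1,s3}.
Accepting DFA states (contain an NFA accepting state): {s3}, {s2}, {s0,s3}, {s1,s3}, {s0,s2,s3}, {s1,s2}, {s0,s1,s3}.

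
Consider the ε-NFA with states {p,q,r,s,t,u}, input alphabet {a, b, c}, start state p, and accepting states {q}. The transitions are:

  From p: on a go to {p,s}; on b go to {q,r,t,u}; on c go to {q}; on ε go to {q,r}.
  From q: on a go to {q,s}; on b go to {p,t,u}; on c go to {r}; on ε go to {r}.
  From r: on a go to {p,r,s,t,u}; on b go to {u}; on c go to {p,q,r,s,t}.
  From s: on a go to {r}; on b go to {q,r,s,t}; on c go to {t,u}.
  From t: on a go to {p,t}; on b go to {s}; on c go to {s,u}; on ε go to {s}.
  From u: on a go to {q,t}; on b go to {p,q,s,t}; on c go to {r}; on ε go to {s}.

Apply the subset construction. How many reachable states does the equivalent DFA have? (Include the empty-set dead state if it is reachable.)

Start state of the DFA: {p,q,r} (ε-closure of the NFA start).
{p,q,r} --a--> {p,q,r,s,t,u}  [new]
{p,q,r} --b--> {p,q,r,s,t,u}  [seen]
{p,q,r} --c--> {p,q,r,s,t}  [new]
{p,q,r,s,t,u} --a--> {p,q,r,s,t,u}  [seen]
{p,q,r,s,t,u} --b--> {p,q,r,s,t,u}  [seen]
{p,q,r,s,t,u} --c--> {p,q,r,s,t,u}  [seen]
{p,q,r,s,t} --a--> {p,q,r,s,t,u}  [seen]
{p,q,r,s,t} --b--> {p,q,r,s,t,u}  [seen]
{p,q,r,s,t} --c--> {p,q,r,s,t,u}  [seen]
Reachable DFA states: {p,q,r}, {p,q,r,s,t,u}, {p,q,r,s,t}.

3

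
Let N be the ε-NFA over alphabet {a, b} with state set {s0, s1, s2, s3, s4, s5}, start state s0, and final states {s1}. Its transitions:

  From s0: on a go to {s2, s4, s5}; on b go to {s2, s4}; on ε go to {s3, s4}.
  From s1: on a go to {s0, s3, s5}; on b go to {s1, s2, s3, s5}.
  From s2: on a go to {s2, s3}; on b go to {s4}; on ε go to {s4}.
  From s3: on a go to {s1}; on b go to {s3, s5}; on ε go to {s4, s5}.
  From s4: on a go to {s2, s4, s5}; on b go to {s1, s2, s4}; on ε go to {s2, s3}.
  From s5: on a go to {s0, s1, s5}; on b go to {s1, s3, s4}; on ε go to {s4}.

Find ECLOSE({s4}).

{s2, s3, s4, s5}

Begin with {s4}.
s4 →ε {s2, s3}; add s2, s3.
s3 →ε {s4, s5}; add s5.
ε-closure = {s2, s3, s4, s5}.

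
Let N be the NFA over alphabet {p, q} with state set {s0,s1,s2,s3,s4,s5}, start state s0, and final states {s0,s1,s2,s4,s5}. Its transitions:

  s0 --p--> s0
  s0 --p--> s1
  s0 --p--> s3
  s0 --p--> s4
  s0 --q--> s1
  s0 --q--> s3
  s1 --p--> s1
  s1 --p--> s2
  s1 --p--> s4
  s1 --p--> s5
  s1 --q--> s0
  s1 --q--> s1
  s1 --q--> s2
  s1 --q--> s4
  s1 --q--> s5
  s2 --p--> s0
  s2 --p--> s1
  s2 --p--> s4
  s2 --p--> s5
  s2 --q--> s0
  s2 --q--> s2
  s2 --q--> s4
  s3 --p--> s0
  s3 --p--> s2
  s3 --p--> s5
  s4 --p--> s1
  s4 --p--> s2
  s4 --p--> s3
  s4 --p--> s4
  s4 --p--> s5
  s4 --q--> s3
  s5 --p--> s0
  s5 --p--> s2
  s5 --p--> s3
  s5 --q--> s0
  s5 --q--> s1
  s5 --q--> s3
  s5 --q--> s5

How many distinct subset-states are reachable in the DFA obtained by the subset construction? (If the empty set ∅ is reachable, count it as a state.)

5

Start state of the DFA: {s0}.
{s0} --p--> {s0,s1,s3,s4}  [new]
{s0} --q--> {s1,s3}  [new]
{s0,s1,s3,s4} --p--> {s0,s1,s2,s3,s4,s5}  [new]
{s0,s1,s3,s4} --q--> {s0,s1,s2,s3,s4,s5}  [seen]
{s1,s3} --p--> {s0,s1,s2,s4,s5}  [new]
{s1,s3} --q--> {s0,s1,s2,s4,s5}  [seen]
{s0,s1,s2,s3,s4,s5} --p--> {s0,s1,s2,s3,s4,s5}  [seen]
{s0,s1,s2,s3,s4,s5} --q--> {s0,s1,s2,s3,s4,s5}  [seen]
{s0,s1,s2,s4,s5} --p--> {s0,s1,s2,s3,s4,s5}  [seen]
{s0,s1,s2,s4,s5} --q--> {s0,s1,s2,s3,s4,s5}  [seen]
Reachable DFA states: {s0}, {s0,s1,s3,s4}, {s1,s3}, {s0,s1,s2,s3,s4,s5}, {s0,s1,s2,s4,s5}.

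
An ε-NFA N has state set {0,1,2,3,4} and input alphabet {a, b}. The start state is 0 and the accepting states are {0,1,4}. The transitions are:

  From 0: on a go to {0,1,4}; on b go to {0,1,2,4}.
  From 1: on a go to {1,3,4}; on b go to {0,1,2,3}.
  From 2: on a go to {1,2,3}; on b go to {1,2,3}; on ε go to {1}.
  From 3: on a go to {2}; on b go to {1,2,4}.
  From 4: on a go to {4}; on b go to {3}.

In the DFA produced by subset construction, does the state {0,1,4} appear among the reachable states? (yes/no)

Start state of the DFA: {0} (ε-closure of the NFA start).
{0} --a--> {0,1,4}  [new]
{0} --b--> {0,1,2,4}  [new]
{0,1,4} --a--> {0,1,3,4}  [new]
{0,1,4} --b--> {0,1,2,3,4}  [new]
{0,1,2,4} --a--> {0,1,2,3,4}  [seen]
{0,1,2,4} --b--> {0,1,2,3,4}  [seen]
{0,1,3,4} --a--> {0,1,2,3,4}  [seen]
{0,1,3,4} --b--> {0,1,2,3,4}  [seen]
{0,1,2,3,4} --a--> {0,1,2,3,4}  [seen]
{0,1,2,3,4} --b--> {0,1,2,3,4}  [seen]
Reachable DFA states: {0}, {0,1,4}, {0,1,2,4}, {0,1,3,4}, {0,1,2,3,4}.
{0,1,4} is among them.

yes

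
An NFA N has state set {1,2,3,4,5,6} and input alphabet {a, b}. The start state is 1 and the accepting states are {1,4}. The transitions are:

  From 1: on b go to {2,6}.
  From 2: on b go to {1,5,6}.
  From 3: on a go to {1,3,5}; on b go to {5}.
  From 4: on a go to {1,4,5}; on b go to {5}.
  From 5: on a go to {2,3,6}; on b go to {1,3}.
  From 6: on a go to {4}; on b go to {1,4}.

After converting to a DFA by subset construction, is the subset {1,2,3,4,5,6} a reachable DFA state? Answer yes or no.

Start state of the DFA: {1}.
{1} --a--> ∅  [new]
{1} --b--> {2,6}  [new]
∅ --a--> ∅  [seen]
∅ --b--> ∅  [seen]
{2,6} --a--> {4}  [new]
{2,6} --b--> {1,4,5,6}  [new]
{4} --a--> {1,4,5}  [new]
{4} --b--> {5}  [new]
{1,4,5,6} --a--> {1,2,3,4,5,6}  [new]
{1,4,5,6} --b--> {1,2,3,4,5,6}  [seen]
{1,4,5} --a--> {1,2,3,4,5,6}  [seen]
{1,4,5} --b--> {1,2,3,5,6}  [new]
{5} --a--> {2,3,6}  [new]
{5} --b--> {1,3}  [new]
{1,2,3,4,5,6} --a--> {1,2,3,4,5,6}  [seen]
{1,2,3,4,5,6} --b--> {1,2,3,4,5,6}  [seen]
{1,2,3,5,6} --a--> {1,2,3,4,5,6}  [seen]
{1,2,3,5,6} --b--> {1,2,3,4,5,6}  [seen]
{2,3,6} --a--> {1,3,4,5}  [new]
{2,3,6} --b--> {1,4,5,6}  [seen]
{1,3} --a--> {1,3,5}  [new]
{1,3} --b--> {2,5,6}  [new]
{1,3,4,5} --a--> {1,2,3,4,5,6}  [seen]
{1,3,4,5} --b--> {1,2,3,5,6}  [seen]
{1,3,5} --a--> {1,2,3,5,6}  [seen]
{1,3,5} --b--> {1,2,3,5,6}  [seen]
{2,5,6} --a--> {2,3,4,6}  [new]
{2,5,6} --b--> {1,3,4,5,6}  [new]
{2,3,4,6} --a--> {1,3,4,5}  [seen]
{2,3,4,6} --b--> {1,4,5,6}  [seen]
{1,3,4,5,6} --a--> {1,2,3,4,5,6}  [seen]
{1,3,4,5,6} --b--> {1,2,3,4,5,6}  [seen]
Reachable DFA states: {1}, ∅, {2,6}, {4}, {1,4,5,6}, {1,4,5}, {5}, {1,2,3,4,5,6}, {1,2,3,5,6}, {2,3,6}, {1,3}, {1,3,4,5}, {1,3,5}, {2,5,6}, {2,3,4,6}, {1,3,4,5,6}.
{1,2,3,4,5,6} is among them.

yes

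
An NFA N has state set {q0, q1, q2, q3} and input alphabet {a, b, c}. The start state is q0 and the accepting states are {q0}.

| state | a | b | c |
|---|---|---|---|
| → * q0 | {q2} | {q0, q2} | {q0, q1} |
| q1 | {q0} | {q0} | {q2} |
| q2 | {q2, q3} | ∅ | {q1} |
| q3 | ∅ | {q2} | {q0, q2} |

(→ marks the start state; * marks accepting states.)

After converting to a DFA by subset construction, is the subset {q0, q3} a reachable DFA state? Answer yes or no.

Start state of the DFA: {q0}.
{q0} --a--> {q2}  [new]
{q0} --b--> {q0, q2}  [new]
{q0} --c--> {q0, q1}  [new]
{q2} --a--> {q2, q3}  [new]
{q2} --b--> ∅  [new]
{q2} --c--> {q1}  [new]
{q0, q2} --a--> {q2, q3}  [seen]
{q0, q2} --b--> {q0, q2}  [seen]
{q0, q2} --c--> {q0, q1}  [seen]
{q0, q1} --a--> {q0, q2}  [seen]
{q0, q1} --b--> {q0, q2}  [seen]
{q0, q1} --c--> {q0, q1, q2}  [new]
{q2, q3} --a--> {q2, q3}  [seen]
{q2, q3} --b--> {q2}  [seen]
{q2, q3} --c--> {q0, q1, q2}  [seen]
∅ --a--> ∅  [seen]
∅ --b--> ∅  [seen]
∅ --c--> ∅  [seen]
{q1} --a--> {q0}  [seen]
{q1} --b--> {q0}  [seen]
{q1} --c--> {q2}  [seen]
{q0, q1, q2} --a--> {q0, q2, q3}  [new]
{q0, q1, q2} --b--> {q0, q2}  [seen]
{q0, q1, q2} --c--> {q0, q1, q2}  [seen]
{q0, q2, q3} --a--> {q2, q3}  [seen]
{q0, q2, q3} --b--> {q0, q2}  [seen]
{q0, q2, q3} --c--> {q0, q1, q2}  [seen]
Reachable DFA states: {q0}, {q2}, {q0, q2}, {q0, q1}, {q2, q3}, ∅, {q1}, {q0, q1, q2}, {q0, q2, q3}.
{q0, q3} is not among them.

no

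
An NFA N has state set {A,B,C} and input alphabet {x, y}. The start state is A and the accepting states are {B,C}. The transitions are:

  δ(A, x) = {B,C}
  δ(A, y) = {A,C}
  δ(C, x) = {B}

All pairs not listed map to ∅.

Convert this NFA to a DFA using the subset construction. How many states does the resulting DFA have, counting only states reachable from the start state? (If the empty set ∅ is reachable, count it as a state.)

Start state of the DFA: {A}.
{A} --x--> {B,C}  [new]
{A} --y--> {A,C}  [new]
{B,C} --x--> {B}  [new]
{B,C} --y--> ∅  [new]
{A,C} --x--> {B,C}  [seen]
{A,C} --y--> {A,C}  [seen]
{B} --x--> ∅  [seen]
{B} --y--> ∅  [seen]
∅ --x--> ∅  [seen]
∅ --y--> ∅  [seen]
Reachable DFA states: {A}, {B,C}, {A,C}, {B}, ∅.

5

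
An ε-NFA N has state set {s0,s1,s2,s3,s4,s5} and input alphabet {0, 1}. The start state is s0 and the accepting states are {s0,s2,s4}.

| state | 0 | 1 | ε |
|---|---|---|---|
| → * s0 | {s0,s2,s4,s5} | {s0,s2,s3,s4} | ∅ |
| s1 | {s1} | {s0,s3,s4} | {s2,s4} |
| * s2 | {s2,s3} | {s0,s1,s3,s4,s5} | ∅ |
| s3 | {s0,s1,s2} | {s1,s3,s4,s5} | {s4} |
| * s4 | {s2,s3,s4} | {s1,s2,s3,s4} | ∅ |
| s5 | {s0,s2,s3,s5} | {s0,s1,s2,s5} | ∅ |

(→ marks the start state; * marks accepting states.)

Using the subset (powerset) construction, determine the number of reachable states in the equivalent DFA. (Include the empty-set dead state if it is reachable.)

5

Start state of the DFA: {s0} (ε-closure of the NFA start).
{s0} --0--> {s0,s2,s4,s5}  [new]
{s0} --1--> {s0,s2,s3,s4}  [new]
{s0,s2,s4,s5} --0--> {s0,s2,s3,s4,s5}  [new]
{s0,s2,s4,s5} --1--> {s0,s1,s2,s3,s4,s5}  [new]
{s0,s2,s3,s4} --0--> {s0,s1,s2,s3,s4,s5}  [seen]
{s0,s2,s3,s4} --1--> {s0,s1,s2,s3,s4,s5}  [seen]
{s0,s2,s3,s4,s5} --0--> {s0,s1,s2,s3,s4,s5}  [seen]
{s0,s2,s3,s4,s5} --1--> {s0,s1,s2,s3,s4,s5}  [seen]
{s0,s1,s2,s3,s4,s5} --0--> {s0,s1,s2,s3,s4,s5}  [seen]
{s0,s1,s2,s3,s4,s5} --1--> {s0,s1,s2,s3,s4,s5}  [seen]
Reachable DFA states: {s0}, {s0,s2,s4,s5}, {s0,s2,s3,s4}, {s0,s2,s3,s4,s5}, {s0,s1,s2,s3,s4,s5}.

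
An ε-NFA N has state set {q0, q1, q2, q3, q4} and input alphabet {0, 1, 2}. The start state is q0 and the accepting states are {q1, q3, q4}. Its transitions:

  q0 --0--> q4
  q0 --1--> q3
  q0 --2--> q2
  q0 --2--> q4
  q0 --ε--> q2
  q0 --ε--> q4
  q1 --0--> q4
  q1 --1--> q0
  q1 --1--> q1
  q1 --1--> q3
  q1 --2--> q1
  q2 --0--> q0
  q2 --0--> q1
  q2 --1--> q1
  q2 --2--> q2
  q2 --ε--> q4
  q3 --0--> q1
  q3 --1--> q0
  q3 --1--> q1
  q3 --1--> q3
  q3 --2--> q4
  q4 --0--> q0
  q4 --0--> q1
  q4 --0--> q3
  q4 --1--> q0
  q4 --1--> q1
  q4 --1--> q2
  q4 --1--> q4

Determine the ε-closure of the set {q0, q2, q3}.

Begin with {q0, q2, q3}.
q0 →ε {q2, q4}; add q4.
ε-closure = {q0, q2, q3, q4}.

{q0, q2, q3, q4}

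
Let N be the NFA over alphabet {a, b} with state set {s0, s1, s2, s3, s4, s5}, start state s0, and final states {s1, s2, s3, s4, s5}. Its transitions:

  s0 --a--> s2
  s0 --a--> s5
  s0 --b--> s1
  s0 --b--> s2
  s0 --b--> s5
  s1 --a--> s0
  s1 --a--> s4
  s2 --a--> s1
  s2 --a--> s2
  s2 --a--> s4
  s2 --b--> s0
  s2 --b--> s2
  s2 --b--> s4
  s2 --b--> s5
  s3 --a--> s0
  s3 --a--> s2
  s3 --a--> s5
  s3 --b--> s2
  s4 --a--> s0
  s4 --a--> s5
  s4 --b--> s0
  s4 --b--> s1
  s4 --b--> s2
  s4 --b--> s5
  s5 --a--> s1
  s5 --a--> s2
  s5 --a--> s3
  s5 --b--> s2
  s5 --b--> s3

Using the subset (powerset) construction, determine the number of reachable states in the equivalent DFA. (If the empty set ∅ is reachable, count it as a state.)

8

Start state of the DFA: {s0}.
{s0} --a--> {s2, s5}  [new]
{s0} --b--> {s1, s2, s5}  [new]
{s2, s5} --a--> {s1, s2, s3, s4}  [new]
{s2, s5} --b--> {s0, s2, s3, s4, s5}  [new]
{s1, s2, s5} --a--> {s0, s1, s2, s3, s4}  [new]
{s1, s2, s5} --b--> {s0, s2, s3, s4, s5}  [seen]
{s1, s2, s3, s4} --a--> {s0, s1, s2, s4, s5}  [new]
{s1, s2, s3, s4} --b--> {s0, s1, s2, s4, s5}  [seen]
{s0, s2, s3, s4, s5} --a--> {s0, s1, s2, s3, s4, s5}  [new]
{s0, s2, s3, s4, s5} --b--> {s0, s1, s2, s3, s4, s5}  [seen]
{s0, s1, s2, s3, s4} --a--> {s0, s1, s2, s4, s5}  [seen]
{s0, s1, s2, s3, s4} --b--> {s0, s1, s2, s4, s5}  [seen]
{s0, s1, s2, s4, s5} --a--> {s0, s1, s2, s3, s4, s5}  [seen]
{s0, s1, s2, s4, s5} --b--> {s0, s1, s2, s3, s4, s5}  [seen]
{s0, s1, s2, s3, s4, s5} --a--> {s0, s1, s2, s3, s4, s5}  [seen]
{s0, s1, s2, s3, s4, s5} --b--> {s0, s1, s2, s3, s4, s5}  [seen]
Reachable DFA states: {s0}, {s2, s5}, {s1, s2, s5}, {s1, s2, s3, s4}, {s0, s2, s3, s4, s5}, {s0, s1, s2, s3, s4}, {s0, s1, s2, s4, s5}, {s0, s1, s2, s3, s4, s5}.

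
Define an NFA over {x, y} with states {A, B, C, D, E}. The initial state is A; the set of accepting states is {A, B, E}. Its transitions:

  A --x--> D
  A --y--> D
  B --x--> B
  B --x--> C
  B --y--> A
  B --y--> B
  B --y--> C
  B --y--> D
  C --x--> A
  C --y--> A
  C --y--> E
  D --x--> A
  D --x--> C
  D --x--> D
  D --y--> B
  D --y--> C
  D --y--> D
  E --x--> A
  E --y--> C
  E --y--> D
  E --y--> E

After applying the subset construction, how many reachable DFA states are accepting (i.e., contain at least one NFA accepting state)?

5

Start state of the DFA: {A}.
{A} --x--> {D}  [new]
{A} --y--> {D}  [seen]
{D} --x--> {A, C, D}  [new]
{D} --y--> {B, C, D}  [new]
{A, C, D} --x--> {A, C, D}  [seen]
{A, C, D} --y--> {A, B, C, D, E}  [new]
{B, C, D} --x--> {A, B, C, D}  [new]
{B, C, D} --y--> {A, B, C, D, E}  [seen]
{A, B, C, D, E} --x--> {A, B, C, D}  [seen]
{A, B, C, D, E} --y--> {A, B, C, D, E}  [seen]
{A, B, C, D} --x--> {A, B, C, D}  [seen]
{A, B, C, D} --y--> {A, B, C, D, E}  [seen]
Reachable DFA states: {A}, {D}, {A, C, D}, {B, C, D}, {A, B, C, D, E}, {A, B, C, D}.
Accepting DFA states (contain an NFA accepting state): {A}, {A, C, D}, {B, C, D}, {A, B, C, D, E}, {A, B, C, D}.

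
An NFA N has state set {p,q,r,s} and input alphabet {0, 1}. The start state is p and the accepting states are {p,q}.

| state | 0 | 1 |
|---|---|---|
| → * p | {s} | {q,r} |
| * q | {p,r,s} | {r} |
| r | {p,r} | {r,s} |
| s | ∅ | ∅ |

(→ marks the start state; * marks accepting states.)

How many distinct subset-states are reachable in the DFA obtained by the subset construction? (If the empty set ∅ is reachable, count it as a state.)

8

Start state of the DFA: {p}.
{p} --0--> {s}  [new]
{p} --1--> {q,r}  [new]
{s} --0--> ∅  [new]
{s} --1--> ∅  [seen]
{q,r} --0--> {p,r,s}  [new]
{q,r} --1--> {r,s}  [new]
∅ --0--> ∅  [seen]
∅ --1--> ∅  [seen]
{p,r,s} --0--> {p,r,s}  [seen]
{p,r,s} --1--> {q,r,s}  [new]
{r,s} --0--> {p,r}  [new]
{r,s} --1--> {r,s}  [seen]
{q,r,s} --0--> {p,r,s}  [seen]
{q,r,s} --1--> {r,s}  [seen]
{p,r} --0--> {p,r,s}  [seen]
{p,r} --1--> {q,r,s}  [seen]
Reachable DFA states: {p}, {s}, {q,r}, ∅, {p,r,s}, {r,s}, {q,r,s}, {p,r}.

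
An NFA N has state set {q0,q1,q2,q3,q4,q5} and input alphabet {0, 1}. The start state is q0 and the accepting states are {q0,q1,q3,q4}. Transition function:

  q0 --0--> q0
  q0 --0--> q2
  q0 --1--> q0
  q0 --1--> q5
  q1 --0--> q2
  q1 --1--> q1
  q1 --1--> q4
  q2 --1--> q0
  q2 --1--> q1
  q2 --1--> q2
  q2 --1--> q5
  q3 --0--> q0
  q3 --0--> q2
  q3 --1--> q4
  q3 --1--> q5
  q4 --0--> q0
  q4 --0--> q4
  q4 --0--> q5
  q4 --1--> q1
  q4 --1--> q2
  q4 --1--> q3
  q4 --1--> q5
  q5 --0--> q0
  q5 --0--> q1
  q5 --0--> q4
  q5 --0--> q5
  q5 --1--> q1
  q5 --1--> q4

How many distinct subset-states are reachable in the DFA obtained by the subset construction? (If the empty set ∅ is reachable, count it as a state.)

7

Start state of the DFA: {q0}.
{q0} --0--> {q0,q2}  [new]
{q0} --1--> {q0,q5}  [new]
{q0,q2} --0--> {q0,q2}  [seen]
{q0,q2} --1--> {q0,q1,q2,q5}  [new]
{q0,q5} --0--> {q0,q1,q2,q4,q5}  [new]
{q0,q5} --1--> {q0,q1,q4,q5}  [new]
{q0,q1,q2,q5} --0--> {q0,q1,q2,q4,q5}  [seen]
{q0,q1,q2,q5} --1--> {q0,q1,q2,q4,q5}  [seen]
{q0,q1,q2,q4,q5} --0--> {q0,q1,q2,q4,q5}  [seen]
{q0,q1,q2,q4,q5} --1--> {q0,q1,q2,q3,q4,q5}  [new]
{q0,q1,q4,q5} --0--> {q0,q1,q2,q4,q5}  [seen]
{q0,q1,q4,q5} --1--> {q0,q1,q2,q3,q4,q5}  [seen]
{q0,q1,q2,q3,q4,q5} --0--> {q0,q1,q2,q4,q5}  [seen]
{q0,q1,q2,q3,q4,q5} --1--> {q0,q1,q2,q3,q4,q5}  [seen]
Reachable DFA states: {q0}, {q0,q2}, {q0,q5}, {q0,q1,q2,q5}, {q0,q1,q2,q4,q5}, {q0,q1,q4,q5}, {q0,q1,q2,q3,q4,q5}.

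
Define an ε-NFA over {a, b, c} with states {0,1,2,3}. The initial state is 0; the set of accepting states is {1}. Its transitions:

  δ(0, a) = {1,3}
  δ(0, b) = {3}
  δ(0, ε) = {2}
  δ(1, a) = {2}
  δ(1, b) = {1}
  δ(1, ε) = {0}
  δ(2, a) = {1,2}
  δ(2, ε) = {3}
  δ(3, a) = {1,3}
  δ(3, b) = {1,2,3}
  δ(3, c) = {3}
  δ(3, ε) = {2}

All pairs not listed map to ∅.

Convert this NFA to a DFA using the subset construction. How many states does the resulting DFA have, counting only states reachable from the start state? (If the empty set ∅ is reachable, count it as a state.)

3

Start state of the DFA: {0,2,3} (ε-closure of the NFA start).
{0,2,3} --a--> {0,1,2,3}  [new]
{0,2,3} --b--> {0,1,2,3}  [seen]
{0,2,3} --c--> {2,3}  [new]
{0,1,2,3} --a--> {0,1,2,3}  [seen]
{0,1,2,3} --b--> {0,1,2,3}  [seen]
{0,1,2,3} --c--> {2,3}  [seen]
{2,3} --a--> {0,1,2,3}  [seen]
{2,3} --b--> {0,1,2,3}  [seen]
{2,3} --c--> {2,3}  [seen]
Reachable DFA states: {0,2,3}, {0,1,2,3}, {2,3}.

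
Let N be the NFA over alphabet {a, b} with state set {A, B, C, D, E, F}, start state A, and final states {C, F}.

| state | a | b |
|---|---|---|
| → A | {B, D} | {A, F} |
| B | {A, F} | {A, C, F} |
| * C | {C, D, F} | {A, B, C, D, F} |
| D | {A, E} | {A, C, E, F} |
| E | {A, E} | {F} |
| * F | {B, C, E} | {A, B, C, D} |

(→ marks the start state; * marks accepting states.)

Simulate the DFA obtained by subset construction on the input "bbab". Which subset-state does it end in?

{A, B, C, D, E, F}

Start: {A}.
δ(A,b) = {A, F}.
Union: {A, F}.
After b: {A, F}.
δ(A,b) = {A, F}; δ(F,b) = {A, B, C, D}.
Union: {A, B, C, D, F}.
After b: {A, B, C, D, F}.
δ(A,a) = {B, D}; δ(B,a) = {A, F}; δ(C,a) = {C, D, F}; δ(D,a) = {A, E}; δ(F,a) = {B, C, E}.
Union: {A, B, C, D, E, F}.
After a: {A, B, C, D, E, F}.
δ(A,b) = {A, F}; δ(B,b) = {A, C, F}; δ(C,b) = {A, B, C, D, F}; δ(D,b) = {A, C, E, F}; δ(E,b) = {F}; δ(F,b) = {A, B, C, D}.
Union: {A, B, C, D, E, F}.
After b: {A, B, C, D, E, F}.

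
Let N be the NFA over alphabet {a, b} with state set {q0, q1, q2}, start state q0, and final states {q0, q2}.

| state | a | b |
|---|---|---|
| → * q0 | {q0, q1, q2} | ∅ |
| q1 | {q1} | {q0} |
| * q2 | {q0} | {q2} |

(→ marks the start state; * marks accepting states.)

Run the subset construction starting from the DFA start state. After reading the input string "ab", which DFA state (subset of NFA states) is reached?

{q0, q2}

Start: {q0}.
δ(q0,a) = {q0, q1, q2}.
Union: {q0, q1, q2}.
After a: {q0, q1, q2}.
δ(q0,b) = ∅; δ(q1,b) = {q0}; δ(q2,b) = {q2}.
Union: {q0, q2}.
After b: {q0, q2}.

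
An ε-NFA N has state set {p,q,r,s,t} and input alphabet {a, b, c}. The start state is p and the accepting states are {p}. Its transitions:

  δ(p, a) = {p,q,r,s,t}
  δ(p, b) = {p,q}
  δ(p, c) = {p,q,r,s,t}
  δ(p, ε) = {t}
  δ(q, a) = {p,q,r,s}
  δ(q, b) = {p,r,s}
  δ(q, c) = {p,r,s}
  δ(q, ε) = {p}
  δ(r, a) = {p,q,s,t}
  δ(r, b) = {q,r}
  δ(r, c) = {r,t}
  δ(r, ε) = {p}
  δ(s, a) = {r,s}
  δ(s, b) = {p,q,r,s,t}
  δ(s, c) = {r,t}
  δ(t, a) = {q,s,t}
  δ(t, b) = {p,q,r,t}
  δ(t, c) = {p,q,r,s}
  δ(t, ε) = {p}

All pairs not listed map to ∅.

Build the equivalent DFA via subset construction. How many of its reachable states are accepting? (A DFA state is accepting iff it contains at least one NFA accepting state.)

Start state of the DFA: {p,t} (ε-closure of the NFA start).
{p,t} --a--> {p,q,r,s,t}  [new]
{p,t} --b--> {p,q,r,t}  [new]
{p,t} --c--> {p,q,r,s,t}  [seen]
{p,q,r,s,t} --a--> {p,q,r,s,t}  [seen]
{p,q,r,s,t} --b--> {p,q,r,s,t}  [seen]
{p,q,r,s,t} --c--> {p,q,r,s,t}  [seen]
{p,q,r,t} --a--> {p,q,r,s,t}  [seen]
{p,q,r,t} --b--> {p,q,r,s,t}  [seen]
{p,q,r,t} --c--> {p,q,r,s,t}  [seen]
Reachable DFA states: {p,t}, {p,q,r,s,t}, {p,q,r,t}.
Accepting DFA states (contain an NFA accepting state): {p,t}, {p,q,r,s,t}, {p,q,r,t}.

3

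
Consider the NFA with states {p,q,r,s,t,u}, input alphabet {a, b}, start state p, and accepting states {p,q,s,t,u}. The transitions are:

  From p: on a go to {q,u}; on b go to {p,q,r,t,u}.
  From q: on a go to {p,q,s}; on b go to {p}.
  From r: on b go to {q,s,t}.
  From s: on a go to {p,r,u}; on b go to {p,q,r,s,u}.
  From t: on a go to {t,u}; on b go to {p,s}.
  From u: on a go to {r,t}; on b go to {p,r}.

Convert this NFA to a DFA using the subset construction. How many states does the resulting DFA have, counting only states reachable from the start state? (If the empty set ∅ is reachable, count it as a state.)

6

Start state of the DFA: {p}.
{p} --a--> {q,u}  [new]
{p} --b--> {p,q,r,t,u}  [new]
{q,u} --a--> {p,q,r,s,t}  [new]
{q,u} --b--> {p,r}  [new]
{p,q,r,t,u} --a--> {p,q,r,s,t,u}  [new]
{p,q,r,t,u} --b--> {p,q,r,s,t,u}  [seen]
{p,q,r,s,t} --a--> {p,q,r,s,t,u}  [seen]
{p,q,r,s,t} --b--> {p,q,r,s,t,u}  [seen]
{p,r} --a--> {q,u}  [seen]
{p,r} --b--> {p,q,r,s,t,u}  [seen]
{p,q,r,s,t,u} --a--> {p,q,r,s,t,u}  [seen]
{p,q,r,s,t,u} --b--> {p,q,r,s,t,u}  [seen]
Reachable DFA states: {p}, {q,u}, {p,q,r,t,u}, {p,q,r,s,t}, {p,r}, {p,q,r,s,t,u}.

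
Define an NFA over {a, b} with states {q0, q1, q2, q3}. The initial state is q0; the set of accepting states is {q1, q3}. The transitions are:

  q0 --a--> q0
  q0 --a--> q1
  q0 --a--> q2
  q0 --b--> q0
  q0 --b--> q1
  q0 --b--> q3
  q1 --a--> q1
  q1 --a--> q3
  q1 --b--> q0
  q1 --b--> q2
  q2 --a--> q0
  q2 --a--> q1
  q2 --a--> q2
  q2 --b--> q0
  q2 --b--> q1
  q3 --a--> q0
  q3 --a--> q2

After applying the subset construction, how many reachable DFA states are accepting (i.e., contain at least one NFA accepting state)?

Start state of the DFA: {q0}.
{q0} --a--> {q0, q1, q2}  [new]
{q0} --b--> {q0, q1, q3}  [new]
{q0, q1, q2} --a--> {q0, q1, q2, q3}  [new]
{q0, q1, q2} --b--> {q0, q1, q2, q3}  [seen]
{q0, q1, q3} --a--> {q0, q1, q2, q3}  [seen]
{q0, q1, q3} --b--> {q0, q1, q2, q3}  [seen]
{q0, q1, q2, q3} --a--> {q0, q1, q2, q3}  [seen]
{q0, q1, q2, q3} --b--> {q0, q1, q2, q3}  [seen]
Reachable DFA states: {q0}, {q0, q1, q2}, {q0, q1, q3}, {q0, q1, q2, q3}.
Accepting DFA states (contain an NFA accepting state): {q0, q1, q2}, {q0, q1, q3}, {q0, q1, q2, q3}.

3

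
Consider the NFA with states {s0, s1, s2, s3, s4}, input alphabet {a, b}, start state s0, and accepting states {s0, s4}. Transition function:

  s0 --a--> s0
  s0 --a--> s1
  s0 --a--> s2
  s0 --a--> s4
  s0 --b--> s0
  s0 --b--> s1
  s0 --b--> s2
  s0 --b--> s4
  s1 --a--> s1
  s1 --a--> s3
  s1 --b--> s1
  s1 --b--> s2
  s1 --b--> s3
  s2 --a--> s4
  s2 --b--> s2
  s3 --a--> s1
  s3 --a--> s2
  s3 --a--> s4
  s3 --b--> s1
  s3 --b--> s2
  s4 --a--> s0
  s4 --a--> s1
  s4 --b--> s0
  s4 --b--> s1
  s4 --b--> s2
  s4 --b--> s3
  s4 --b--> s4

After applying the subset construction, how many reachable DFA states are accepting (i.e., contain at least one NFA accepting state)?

Start state of the DFA: {s0}.
{s0} --a--> {s0, s1, s2, s4}  [new]
{s0} --b--> {s0, s1, s2, s4}  [seen]
{s0, s1, s2, s4} --a--> {s0, s1, s2, s3, s4}  [new]
{s0, s1, s2, s4} --b--> {s0, s1, s2, s3, s4}  [seen]
{s0, s1, s2, s3, s4} --a--> {s0, s1, s2, s3, s4}  [seen]
{s0, s1, s2, s3, s4} --b--> {s0, s1, s2, s3, s4}  [seen]
Reachable DFA states: {s0}, {s0, s1, s2, s4}, {s0, s1, s2, s3, s4}.
Accepting DFA states (contain an NFA accepting state): {s0}, {s0, s1, s2, s4}, {s0, s1, s2, s3, s4}.

3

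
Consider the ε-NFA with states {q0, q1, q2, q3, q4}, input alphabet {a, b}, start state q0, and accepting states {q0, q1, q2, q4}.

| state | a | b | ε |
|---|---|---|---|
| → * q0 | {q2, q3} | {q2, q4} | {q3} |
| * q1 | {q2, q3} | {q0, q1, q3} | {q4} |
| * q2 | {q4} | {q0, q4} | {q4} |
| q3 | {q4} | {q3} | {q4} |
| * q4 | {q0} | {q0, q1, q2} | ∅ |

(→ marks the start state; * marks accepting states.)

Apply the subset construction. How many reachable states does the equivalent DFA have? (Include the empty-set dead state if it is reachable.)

3

Start state of the DFA: {q0, q3, q4} (ε-closure of the NFA start).
{q0, q3, q4} --a--> {q0, q2, q3, q4}  [new]
{q0, q3, q4} --b--> {q0, q1, q2, q3, q4}  [new]
{q0, q2, q3, q4} --a--> {q0, q2, q3, q4}  [seen]
{q0, q2, q3, q4} --b--> {q0, q1, q2, q3, q4}  [seen]
{q0, q1, q2, q3, q4} --a--> {q0, q2, q3, q4}  [seen]
{q0, q1, q2, q3, q4} --b--> {q0, q1, q2, q3, q4}  [seen]
Reachable DFA states: {q0, q3, q4}, {q0, q2, q3, q4}, {q0, q1, q2, q3, q4}.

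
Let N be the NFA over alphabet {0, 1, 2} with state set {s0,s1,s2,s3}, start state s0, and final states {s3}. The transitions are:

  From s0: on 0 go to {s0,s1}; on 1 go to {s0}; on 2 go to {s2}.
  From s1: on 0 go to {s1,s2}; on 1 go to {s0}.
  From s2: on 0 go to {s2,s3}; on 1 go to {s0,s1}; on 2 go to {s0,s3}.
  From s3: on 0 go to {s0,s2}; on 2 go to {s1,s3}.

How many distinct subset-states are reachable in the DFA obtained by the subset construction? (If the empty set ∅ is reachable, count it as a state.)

10

Start state of the DFA: {s0}.
{s0} --0--> {s0,s1}  [new]
{s0} --1--> {s0}  [seen]
{s0} --2--> {s2}  [new]
{s0,s1} --0--> {s0,s1,s2}  [new]
{s0,s1} --1--> {s0}  [seen]
{s0,s1} --2--> {s2}  [seen]
{s2} --0--> {s2,s3}  [new]
{s2} --1--> {s0,s1}  [seen]
{s2} --2--> {s0,s3}  [new]
{s0,s1,s2} --0--> {s0,s1,s2,s3}  [new]
{s0,s1,s2} --1--> {s0,s1}  [seen]
{s0,s1,s2} --2--> {s0,s2,s3}  [new]
{s2,s3} --0--> {s0,s2,s3}  [seen]
{s2,s3} --1--> {s0,s1}  [seen]
{s2,s3} --2--> {s0,s1,s3}  [new]
{s0,s3} --0--> {s0,s1,s2}  [seen]
{s0,s3} --1--> {s0}  [seen]
{s0,s3} --2--> {s1,s2,s3}  [new]
{s0,s1,s2,s3} --0--> {s0,s1,s2,s3}  [seen]
{s0,s1,s2,s3} --1--> {s0,s1}  [seen]
{s0,s1,s2,s3} --2--> {s0,s1,s2,s3}  [seen]
{s0,s2,s3} --0--> {s0,s1,s2,s3}  [seen]
{s0,s2,s3} --1--> {s0,s1}  [seen]
{s0,s2,s3} --2--> {s0,s1,s2,s3}  [seen]
{s0,s1,s3} --0--> {s0,s1,s2}  [seen]
{s0,s1,s3} --1--> {s0}  [seen]
{s0,s1,s3} --2--> {s1,s2,s3}  [seen]
{s1,s2,s3} --0--> {s0,s1,s2,s3}  [seen]
{s1,s2,s3} --1--> {s0,s1}  [seen]
{s1,s2,s3} --2--> {s0,s1,s3}  [seen]
Reachable DFA states: {s0}, {s0,s1}, {s2}, {s0,s1,s2}, {s2,s3}, {s0,s3}, {s0,s1,s2,s3}, {s0,s2,s3}, {s0,s1,s3}, {s1,s2,s3}.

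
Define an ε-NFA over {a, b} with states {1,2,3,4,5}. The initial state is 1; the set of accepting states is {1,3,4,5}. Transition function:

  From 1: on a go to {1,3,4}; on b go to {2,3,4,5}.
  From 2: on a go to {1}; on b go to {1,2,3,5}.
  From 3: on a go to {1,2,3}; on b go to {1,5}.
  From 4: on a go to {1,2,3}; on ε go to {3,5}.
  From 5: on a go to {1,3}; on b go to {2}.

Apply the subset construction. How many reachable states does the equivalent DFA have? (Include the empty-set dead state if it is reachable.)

Start state of the DFA: {1} (ε-closure of the NFA start).
{1} --a--> {1,3,4,5}  [new]
{1} --b--> {2,3,4,5}  [new]
{1,3,4,5} --a--> {1,2,3,4,5}  [new]
{1,3,4,5} --b--> {1,2,3,4,5}  [seen]
{2,3,4,5} --a--> {1,2,3}  [new]
{2,3,4,5} --b--> {1,2,3,5}  [new]
{1,2,3,4,5} --a--> {1,2,3,4,5}  [seen]
{1,2,3,4,5} --b--> {1,2,3,4,5}  [seen]
{1,2,3} --a--> {1,2,3,4,5}  [seen]
{1,2,3} --b--> {1,2,3,4,5}  [seen]
{1,2,3,5} --a--> {1,2,3,4,5}  [seen]
{1,2,3,5} --b--> {1,2,3,4,5}  [seen]
Reachable DFA states: {1}, {1,3,4,5}, {2,3,4,5}, {1,2,3,4,5}, {1,2,3}, {1,2,3,5}.

6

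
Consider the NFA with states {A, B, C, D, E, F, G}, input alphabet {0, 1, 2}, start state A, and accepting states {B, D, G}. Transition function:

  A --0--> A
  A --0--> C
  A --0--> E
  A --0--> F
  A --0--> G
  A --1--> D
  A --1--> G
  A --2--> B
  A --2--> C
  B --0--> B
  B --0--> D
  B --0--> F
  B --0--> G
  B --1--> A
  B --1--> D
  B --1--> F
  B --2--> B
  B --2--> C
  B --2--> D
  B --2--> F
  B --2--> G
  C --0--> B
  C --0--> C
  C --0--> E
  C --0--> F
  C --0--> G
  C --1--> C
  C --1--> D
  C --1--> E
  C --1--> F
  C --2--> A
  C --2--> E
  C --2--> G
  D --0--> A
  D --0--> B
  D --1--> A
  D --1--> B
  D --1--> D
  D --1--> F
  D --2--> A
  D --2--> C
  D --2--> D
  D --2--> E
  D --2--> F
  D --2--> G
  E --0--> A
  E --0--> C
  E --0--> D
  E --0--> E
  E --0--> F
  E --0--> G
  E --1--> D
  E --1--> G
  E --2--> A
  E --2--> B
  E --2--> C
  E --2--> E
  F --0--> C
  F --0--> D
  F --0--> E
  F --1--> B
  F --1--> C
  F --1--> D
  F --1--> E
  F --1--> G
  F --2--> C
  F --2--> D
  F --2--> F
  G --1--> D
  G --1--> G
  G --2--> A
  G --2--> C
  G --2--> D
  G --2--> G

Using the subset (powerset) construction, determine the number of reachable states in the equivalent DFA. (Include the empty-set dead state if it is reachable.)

12

Start state of the DFA: {A}.
{A} --0--> {A, C, E, F, G}  [new]
{A} --1--> {D, G}  [new]
{A} --2--> {B, C}  [new]
{A, C, E, F, G} --0--> {A, B, C, D, E, F, G}  [new]
{A, C, E, F, G} --1--> {B, C, D, E, F, G}  [new]
{A, C, E, F, G} --2--> {A, B, C, D, E, F, G}  [seen]
{D, G} --0--> {A, B}  [new]
{D, G} --1--> {A, B, D, F, G}  [new]
{D, G} --2--> {A, C, D, E, F, G}  [new]
{B, C} --0--> {B, C, D, E, F, G}  [seen]
{B, C} --1--> {A, C, D, E, F}  [new]
{B, C} --2--> {A, B, C, D, E, F, G}  [seen]
{A, B, C, D, E, F, G} --0--> {A, B, C, D, E, F, G}  [seen]
{A, B, C, D, E, F, G} --1--> {A, B, C, D, E, F, G}  [seen]
{A, B, C, D, E, F, G} --2--> {A, B, C, D, E, F, G}  [seen]
{B, C, D, E, F, G} --0--> {A, B, C, D, E, F, G}  [seen]
{B, C, D, E, F, G} --1--> {A, B, C, D, E, F, G}  [seen]
{B, C, D, E, F, G} --2--> {A, B, C, D, E, F, G}  [seen]
{A, B} --0--> {A, B, C, D, E, F, G}  [seen]
{A, B} --1--> {A, D, F, G}  [new]
{A, B} --2--> {B, C, D, F, G}  [new]
{A, B, D, F, G} --0--> {A, B, C, D, E, F, G}  [seen]
{A, B, D, F, G} --1--> {A, B, C, D, E, F, G}  [seen]
{A, B, D, F, G} --2--> {A, B, C, D, E, F, G}  [seen]
{A, C, D, E, F, G} --0--> {A, B, C, D, E, F, G}  [seen]
{A, C, D, E, F, G} --1--> {A, B, C, D, E, F, G}  [seen]
{A, C, D, E, F, G} --2--> {A, B, C, D, E, F, G}  [seen]
{A, C, D, E, F} --0--> {A, B, C, D, E, F, G}  [seen]
{A, C, D, E, F} --1--> {A, B, C, D, E, F, G}  [seen]
{A, C, D, E, F} --2--> {A, B, C, D, E, F, G}  [seen]
{A, D, F, G} --0--> {A, B, C, D, E, F, G}  [seen]
{A, D, F, G} --1--> {A, B, C, D, E, F, G}  [seen]
{A, D, F, G} --2--> {A, B, C, D, E, F, G}  [seen]
{B, C, D, F, G} --0--> {A, B, C, D, E, F, G}  [seen]
{B, C, D, F, G} --1--> {A, B, C, D, E, F, G}  [seen]
{B, C, D, F, G} --2--> {A, B, C, D, E, F, G}  [seen]
Reachable DFA states: {A}, {A, C, E, F, G}, {D, G}, {B, C}, {A, B, C, D, E, F, G}, {B, C, D, E, F, G}, {A, B}, {A, B, D, F, G}, {A, C, D, E, F, G}, {A, C, D, E, F}, {A, D, F, G}, {B, C, D, F, G}.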